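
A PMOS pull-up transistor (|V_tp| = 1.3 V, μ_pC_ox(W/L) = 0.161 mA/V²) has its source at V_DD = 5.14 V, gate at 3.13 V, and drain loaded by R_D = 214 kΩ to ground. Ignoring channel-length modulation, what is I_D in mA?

V_SG = V_DD − V_G = 5.14 − 3.13 = 2.01 V, so V_ov = 2.01 − 1.3 = 0.71 V.
Assume saturation: I_D = ½ k_p V_ov² = 0.5 × 0.161 × 0.71² = 0.0406 mA, giving V_SD = V_DD − I_D R_D = 5.14 − 0.0406 × 214 = -3.54 V.
But -3.54 V < V_ov = 0.71 V, so the device is actually in triode.
In triode I_D = k_p[V_ov V_SD − ½ V_SD²] and I_D = (V_DD − V_SD)/R_D. Equating: 17.2 V_SD² − 25.46 V_SD + 5.14 = 0, giving V_SD = 0.241 V (the root below V_ov).
I_D = (5.14 − 0.241) / 214 = 0.0229 mA.

I_D = 0.0229 mA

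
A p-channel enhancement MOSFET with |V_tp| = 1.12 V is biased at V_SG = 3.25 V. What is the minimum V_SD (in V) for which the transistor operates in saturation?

V_SD,sat = 2.13 V

The boundary between triode and saturation is V_SD = V_SG − |V_tp| = V_ov.
V_ov = 3.25 − 1.12 = 2.13 V.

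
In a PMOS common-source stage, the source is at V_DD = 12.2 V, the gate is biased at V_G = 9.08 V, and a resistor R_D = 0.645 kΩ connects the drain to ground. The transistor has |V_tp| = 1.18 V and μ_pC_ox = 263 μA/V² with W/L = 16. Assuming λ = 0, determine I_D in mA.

V_SG = V_DD − V_G = 12.2 − 9.08 = 3.12 V, so V_ov = 3.12 − 1.18 = 1.94 V.
k_p = μ_pC_ox · (W/L) = 4.208 mA/V².
Assume saturation: I_D = ½ k_p V_ov² = 0.5 × 4.208 × 1.94² = 7.92 mA, giving V_SD = V_DD − I_D R_D = 12.2 − 7.92 × 0.645 = 7.09 V.
V_SD = 7.09 V ≥ V_ov = 1.94 V, confirming saturation.

I_D = 7.92 mA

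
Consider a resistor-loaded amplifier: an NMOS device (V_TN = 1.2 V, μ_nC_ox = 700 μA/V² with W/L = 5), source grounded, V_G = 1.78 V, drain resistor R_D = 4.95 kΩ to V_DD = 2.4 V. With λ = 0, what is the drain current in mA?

I_D = 0.429 mA

V_GS = V_G = 1.78 V, so V_ov = 1.78 − 1.2 = 0.58 V.
k_n = μ_nC_ox · (W/L) = 3.5 mA/V².
Assume saturation: I_D = ½ k_n V_ov² = 0.5 × 3.5 × 0.58² = 0.589 mA, giving V_DS = V_DD − I_D R_D = 2.4 − 0.589 × 4.95 = -0.514 V.
But -0.514 V < V_ov = 0.58 V, so the device is actually in triode.
In triode I_D = k_n[V_ov V_DS − ½ V_DS²] and I_D = (V_DD − V_DS)/R_D. Equating: 8.66 V_DS² − 11.05 V_DS + 2.4 = 0, giving V_DS = 0.278 V (the root below V_ov).
I_D = (2.4 − 0.278) / 4.95 = 0.429 mA.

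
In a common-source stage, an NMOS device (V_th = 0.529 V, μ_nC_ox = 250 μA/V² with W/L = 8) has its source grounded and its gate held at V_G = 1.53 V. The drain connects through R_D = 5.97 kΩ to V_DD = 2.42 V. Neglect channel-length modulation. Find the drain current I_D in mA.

I_D = 0.371 mA

V_GS = V_G = 1.53 V, so V_ov = 1.53 − 0.529 = 1 V.
k_n = μ_nC_ox · (W/L) = 2 mA/V².
Assume saturation: I_D = ½ k_n V_ov² = 0.5 × 2 × 1² = 1 mA, giving V_DS = V_DD − I_D R_D = 2.42 − 1 × 5.97 = -3.56 V.
But -3.56 V < V_ov = 1 V, so the device is actually in triode.
In triode I_D = k_n[V_ov V_DS − ½ V_DS²] and I_D = (V_DD − V_DS)/R_D. Equating: 5.97 V_DS² − 12.95 V_DS + 2.42 = 0, giving V_DS = 0.206 V (the root below V_ov).
I_D = (2.42 − 0.206) / 5.97 = 0.371 mA.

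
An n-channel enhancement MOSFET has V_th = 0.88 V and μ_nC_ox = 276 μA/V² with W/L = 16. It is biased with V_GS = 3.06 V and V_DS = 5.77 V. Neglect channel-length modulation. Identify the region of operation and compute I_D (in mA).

k_n = μ_nC_ox · (W/L) = 4.416 mA/V².
V_ov = V_GS − V_th = 3.06 − 0.88 = 2.18 V.
Since V_DS = 5.77 V ≥ V_ov = 2.18 V, the device is in saturation.
I_D = ½ k_n V_ov² = 0.5 × 4.416 × 2.18² = 10.5 mA.

Saturation; I_D = 10.5 mA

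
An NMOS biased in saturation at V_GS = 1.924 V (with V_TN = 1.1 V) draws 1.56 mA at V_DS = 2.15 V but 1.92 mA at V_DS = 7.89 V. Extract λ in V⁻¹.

With V_GS fixed, I_D ∝ (1 + λ V_DS) in saturation, so I_D2/I_D1 = (1 + λ V_DS2)/(1 + λ V_DS1).
1.92/1.56 = 1.231 = (1 + 7.89 λ)/(1 + 2.15 λ).
Solving: λ (I_D1 V_DS2 − I_D2 V_DS1) = I_D2 − I_D1, so λ = (1.92 − 1.56) / (1.56 × 7.89 − 1.92 × 2.15) = 0.36 / 8.18 = 0.044 V⁻¹.

λ = 0.0440 V⁻¹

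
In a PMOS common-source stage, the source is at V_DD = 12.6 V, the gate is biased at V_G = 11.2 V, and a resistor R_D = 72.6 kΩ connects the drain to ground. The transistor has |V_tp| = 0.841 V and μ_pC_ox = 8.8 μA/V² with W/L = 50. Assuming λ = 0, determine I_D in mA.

I_D = 0.0687 mA

V_SG = V_DD − V_G = 12.6 − 11.2 = 1.4 V, so V_ov = 1.4 − 0.841 = 0.559 V.
k_p = μ_pC_ox · (W/L) = 0.44 mA/V².
Assume saturation: I_D = ½ k_p V_ov² = 0.5 × 0.44 × 0.559² = 0.0687 mA, giving V_SD = V_DD − I_D R_D = 12.6 − 0.0687 × 72.6 = 7.61 V.
V_SD = 7.61 V ≥ V_ov = 0.559 V, confirming saturation.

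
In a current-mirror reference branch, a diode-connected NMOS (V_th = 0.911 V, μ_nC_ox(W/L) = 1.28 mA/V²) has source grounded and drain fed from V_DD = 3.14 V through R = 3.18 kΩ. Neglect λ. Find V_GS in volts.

With gate tied to drain, V_GS = V_DS ≥ V_GS − V_th, so the device is in saturation.
KCL at the drain: ½ k_n (V_GS − V_th)² = (V_DD − V_GS)/R.
Let x = V_GS − 0.911. Then 2.04 x² + x − 2.229 = 0, giving x = 0.829 V (positive root), so V_GS = 1.74 V.
I_D = (V_DD − V_GS)/R = (3.14 − 1.74) / 3.18 = 0.44 mA.

V_GS = 1.74 V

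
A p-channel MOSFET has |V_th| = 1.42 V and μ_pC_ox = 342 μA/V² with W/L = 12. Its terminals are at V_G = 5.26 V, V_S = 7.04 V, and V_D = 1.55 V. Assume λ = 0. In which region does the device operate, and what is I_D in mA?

V_SG = V_S − V_G = 7.04 − 5.26 = 1.78 V; V_SD = V_S − V_D = 7.04 − 1.55 = 5.49 V.
k_p = μ_pC_ox · (W/L) = 4.104 mA/V².
V_ov = V_SG − |V_th| = 1.78 − 1.42 = 0.36 V.
Since V_SD = 5.49 V ≥ V_ov = 0.36 V, the device is in saturation.
I_D = ½ k_p V_ov² = 0.5 × 4.104 × 0.36² = 0.266 mA.

Saturation; I_D = 0.266 mA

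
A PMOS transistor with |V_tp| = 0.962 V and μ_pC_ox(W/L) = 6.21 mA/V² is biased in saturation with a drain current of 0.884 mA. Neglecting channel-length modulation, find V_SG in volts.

V_SG = 1.50 V

In saturation I_D = ½ k_p (V_SG − |V_tp|)², so V_SG − |V_tp| = √(2 I_D / k_p) = √(2 × 0.884 / 6.21) = 0.534 V.
V_SG = 0.962 + 0.534 = 1.5 V.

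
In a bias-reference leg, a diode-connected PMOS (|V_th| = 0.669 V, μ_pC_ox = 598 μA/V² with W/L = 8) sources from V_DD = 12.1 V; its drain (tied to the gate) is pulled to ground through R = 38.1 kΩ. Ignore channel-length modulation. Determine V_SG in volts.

With gate tied to drain, V_SG = V_SD ≥ V_SG − |V_th|, so the device is in saturation.
k_p = μ_pC_ox · (W/L) = 4.784 mA/V².
KCL at the drain: ½ k_p (V_SG − |V_th|)² = (V_DD − V_SG)/R.
Let x = V_SG − 0.669. Then 91.1 x² + x − 11.43 = 0, giving x = 0.349 V (positive root), so V_SG = 1.02 V.
I_D = (V_DD − V_SG)/R = (12.1 − 1.02) / 38.1 = 0.291 mA.

V_SG = 1.02 V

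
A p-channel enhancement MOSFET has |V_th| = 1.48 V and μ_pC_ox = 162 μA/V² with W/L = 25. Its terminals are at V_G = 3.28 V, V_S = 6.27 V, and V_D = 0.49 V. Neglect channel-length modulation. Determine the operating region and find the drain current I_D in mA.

V_SG = V_S − V_G = 6.27 − 3.28 = 2.99 V; V_SD = V_S − V_D = 6.27 − 0.49 = 5.78 V.
k_p = μ_pC_ox · (W/L) = 4.05 mA/V².
V_ov = V_SG − |V_th| = 2.99 − 1.48 = 1.51 V.
Since V_SD = 5.78 V ≥ V_ov = 1.51 V, the device is in saturation.
I_D = ½ k_p V_ov² = 0.5 × 4.05 × 1.51² = 4.62 mA.

Saturation; I_D = 4.62 mA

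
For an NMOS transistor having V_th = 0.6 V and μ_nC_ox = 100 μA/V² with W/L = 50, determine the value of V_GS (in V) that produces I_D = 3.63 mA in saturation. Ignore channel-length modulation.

V_GS = 1.80 V

k_n = μ_nC_ox · (W/L) = 5 mA/V².
In saturation I_D = ½ k_n (V_GS − V_th)², so V_GS − V_th = √(2 I_D / k_n) = √(2 × 3.63 / 5) = 1.2 V.
V_GS = 0.6 + 1.2 = 1.8 V.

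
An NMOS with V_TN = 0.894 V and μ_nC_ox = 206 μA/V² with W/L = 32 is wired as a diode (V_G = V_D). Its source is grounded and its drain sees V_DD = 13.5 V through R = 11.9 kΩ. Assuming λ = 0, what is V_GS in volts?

V_GS = 1.45 V

With gate tied to drain, V_GS = V_DS ≥ V_GS − V_TN, so the device is in saturation.
k_n = μ_nC_ox · (W/L) = 6.592 mA/V².
KCL at the drain: ½ k_n (V_GS − V_TN)² = (V_DD − V_GS)/R.
Let x = V_GS − 0.894. Then 39.2 x² + x − 12.61 = 0, giving x = 0.554 V (positive root), so V_GS = 1.45 V.
I_D = (V_DD − V_GS)/R = (13.5 − 1.45) / 11.9 = 1.01 mA.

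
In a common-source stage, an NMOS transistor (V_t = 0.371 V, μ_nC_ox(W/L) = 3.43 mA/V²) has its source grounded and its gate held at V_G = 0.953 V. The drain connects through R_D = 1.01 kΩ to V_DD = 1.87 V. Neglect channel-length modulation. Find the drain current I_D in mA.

V_GS = V_G = 0.953 V, so V_ov = 0.953 − 0.371 = 0.582 V.
Assume saturation: I_D = ½ k_n V_ov² = 0.5 × 3.43 × 0.582² = 0.581 mA, giving V_DS = V_DD − I_D R_D = 1.87 − 0.581 × 1.01 = 1.28 V.
V_DS = 1.28 V ≥ V_ov = 0.582 V, confirming saturation.

I_D = 0.581 mA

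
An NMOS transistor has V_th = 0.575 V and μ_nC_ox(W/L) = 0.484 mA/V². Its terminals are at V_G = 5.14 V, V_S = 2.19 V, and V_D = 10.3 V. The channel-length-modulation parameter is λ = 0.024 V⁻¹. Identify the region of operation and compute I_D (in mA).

Saturation; I_D = 1.63 mA

V_GS = V_G − V_S = 5.14 − 2.19 = 2.95 V; V_DS = V_D − V_S = 10.3 − 2.19 = 8.11 V.
V_ov = V_GS − V_th = 2.95 − 0.575 = 2.38 V.
Since V_DS = 8.11 V ≥ V_ov = 2.38 V, the device is in saturation.
I_D = ½ k_n V_ov² (1 + λ V_DS) = 0.5 × 0.484 × 2.38² × (1 + 0.024 × 8.11) = 1.63 mA.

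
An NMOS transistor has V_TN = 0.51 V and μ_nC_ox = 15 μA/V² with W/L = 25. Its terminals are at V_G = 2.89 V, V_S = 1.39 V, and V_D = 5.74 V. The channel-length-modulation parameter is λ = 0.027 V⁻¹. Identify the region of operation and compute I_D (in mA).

V_GS = V_G − V_S = 2.89 − 1.39 = 1.5 V; V_DS = V_D − V_S = 5.74 − 1.39 = 4.35 V.
k_n = μ_nC_ox · (W/L) = 0.375 mA/V².
V_ov = V_GS − V_TN = 1.5 − 0.51 = 0.99 V.
Since V_DS = 4.35 V ≥ V_ov = 0.99 V, the device is in saturation.
I_D = ½ k_n V_ov² (1 + λ V_DS) = 0.5 × 0.375 × 0.99² × (1 + 0.027 × 4.35) = 0.205 mA.

Saturation; I_D = 0.205 mA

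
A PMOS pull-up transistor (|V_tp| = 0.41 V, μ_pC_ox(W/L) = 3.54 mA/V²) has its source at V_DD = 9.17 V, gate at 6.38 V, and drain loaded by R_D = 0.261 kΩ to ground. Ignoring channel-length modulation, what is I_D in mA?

V_SG = V_DD − V_G = 9.17 − 6.38 = 2.79 V, so V_ov = 2.79 − 0.41 = 2.38 V.
Assume saturation: I_D = ½ k_p V_ov² = 0.5 × 3.54 × 2.38² = 10 mA, giving V_SD = V_DD − I_D R_D = 9.17 − 10 × 0.261 = 6.55 V.
V_SD = 6.55 V ≥ V_ov = 2.38 V, confirming saturation.

I_D = 10.0 mA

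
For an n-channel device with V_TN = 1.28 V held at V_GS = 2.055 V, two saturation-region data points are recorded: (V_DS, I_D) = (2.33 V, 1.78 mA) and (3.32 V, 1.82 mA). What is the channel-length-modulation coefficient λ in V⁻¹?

λ = 0.0240 V⁻¹

With V_GS fixed, I_D ∝ (1 + λ V_DS) in saturation, so I_D2/I_D1 = (1 + λ V_DS2)/(1 + λ V_DS1).
1.82/1.78 = 1.022 = (1 + 3.32 λ)/(1 + 2.33 λ).
Solving: λ (I_D1 V_DS2 − I_D2 V_DS1) = I_D2 − I_D1, so λ = (1.82 − 1.78) / (1.78 × 3.32 − 1.82 × 2.33) = 0.04 / 1.67 = 0.024 V⁻¹.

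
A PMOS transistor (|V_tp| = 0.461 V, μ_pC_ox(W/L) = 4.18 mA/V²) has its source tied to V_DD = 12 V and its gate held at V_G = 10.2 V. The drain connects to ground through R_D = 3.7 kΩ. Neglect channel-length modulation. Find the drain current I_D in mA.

V_SG = V_DD − V_G = 12 − 10.2 = 1.8 V, so V_ov = 1.8 − 0.461 = 1.34 V.
Assume saturation: I_D = ½ k_p V_ov² = 0.5 × 4.18 × 1.34² = 3.75 mA, giving V_SD = V_DD − I_D R_D = 12 − 3.75 × 3.7 = -1.86 V.
But -1.86 V < V_ov = 1.34 V, so the device is actually in triode.
In triode I_D = k_p[V_ov V_SD − ½ V_SD²] and I_D = (V_DD − V_SD)/R_D. Equating: 7.73 V_SD² − 21.71 V_SD + 12 = 0, giving V_SD = 0.757 V (the root below V_ov).
I_D = (12 − 0.757) / 3.7 = 3.04 mA.

I_D = 3.04 mA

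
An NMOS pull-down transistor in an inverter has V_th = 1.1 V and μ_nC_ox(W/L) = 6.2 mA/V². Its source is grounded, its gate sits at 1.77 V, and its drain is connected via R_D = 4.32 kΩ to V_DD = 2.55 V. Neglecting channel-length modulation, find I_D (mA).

V_GS = V_G = 1.77 V, so V_ov = 1.77 − 1.1 = 0.67 V.
Assume saturation: I_D = ½ k_n V_ov² = 0.5 × 6.2 × 0.67² = 1.39 mA, giving V_DS = V_DD − I_D R_D = 2.55 − 1.39 × 4.32 = -3.46 V.
But -3.46 V < V_ov = 0.67 V, so the device is actually in triode.
In triode I_D = k_n[V_ov V_DS − ½ V_DS²] and I_D = (V_DD − V_DS)/R_D. Equating: 13.4 V_DS² − 18.95 V_DS + 2.55 = 0, giving V_DS = 0.151 V (the root below V_ov).
I_D = (2.55 − 0.151) / 4.32 = 0.555 mA.

I_D = 0.555 mA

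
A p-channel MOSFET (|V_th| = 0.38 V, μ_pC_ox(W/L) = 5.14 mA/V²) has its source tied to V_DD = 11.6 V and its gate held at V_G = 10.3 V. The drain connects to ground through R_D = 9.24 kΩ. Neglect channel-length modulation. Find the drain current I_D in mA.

V_SG = V_DD − V_G = 11.6 − 10.3 = 1.3 V, so V_ov = 1.3 − 0.38 = 0.92 V.
Assume saturation: I_D = ½ k_p V_ov² = 0.5 × 5.14 × 0.92² = 2.18 mA, giving V_SD = V_DD − I_D R_D = 11.6 − 2.18 × 9.24 = -8.5 V.
But -8.5 V < V_ov = 0.92 V, so the device is actually in triode.
In triode I_D = k_p[V_ov V_SD − ½ V_SD²] and I_D = (V_DD − V_SD)/R_D. Equating: 23.7 V_SD² − 44.69 V_SD + 11.6 = 0, giving V_SD = 0.311 V (the root below V_ov).
I_D = (11.6 − 0.311) / 9.24 = 1.22 mA.

I_D = 1.22 mA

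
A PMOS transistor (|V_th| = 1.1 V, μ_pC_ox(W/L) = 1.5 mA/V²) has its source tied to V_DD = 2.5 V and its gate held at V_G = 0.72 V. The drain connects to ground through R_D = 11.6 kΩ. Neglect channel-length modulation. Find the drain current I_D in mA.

V_SG = V_DD − V_G = 2.5 − 0.72 = 1.78 V, so V_ov = 1.78 − 1.1 = 0.68 V.
Assume saturation: I_D = ½ k_p V_ov² = 0.5 × 1.5 × 0.68² = 0.347 mA, giving V_SD = V_DD − I_D R_D = 2.5 − 0.347 × 11.6 = -1.52 V.
But -1.52 V < V_ov = 0.68 V, so the device is actually in triode.
In triode I_D = k_p[V_ov V_SD − ½ V_SD²] and I_D = (V_DD − V_SD)/R_D. Equating: 8.7 V_SD² − 12.83 V_SD + 2.5 = 0, giving V_SD = 0.231 V (the root below V_ov).
I_D = (2.5 − 0.231) / 11.6 = 0.196 mA.

I_D = 0.196 mA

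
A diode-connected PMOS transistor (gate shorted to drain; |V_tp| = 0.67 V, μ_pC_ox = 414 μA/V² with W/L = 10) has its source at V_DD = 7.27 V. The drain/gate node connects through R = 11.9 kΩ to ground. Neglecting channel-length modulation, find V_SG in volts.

V_SG = 1.17 V

With gate tied to drain, V_SG = V_SD ≥ V_SG − |V_tp|, so the device is in saturation.
k_p = μ_pC_ox · (W/L) = 4.14 mA/V².
KCL at the drain: ½ k_p (V_SG − |V_tp|)² = (V_DD − V_SG)/R.
Let x = V_SG − 0.67. Then 24.6 x² + x − 6.6 = 0, giving x = 0.498 V (positive root), so V_SG = 1.17 V.
I_D = (V_DD − V_SG)/R = (7.27 − 1.17) / 11.9 = 0.513 mA.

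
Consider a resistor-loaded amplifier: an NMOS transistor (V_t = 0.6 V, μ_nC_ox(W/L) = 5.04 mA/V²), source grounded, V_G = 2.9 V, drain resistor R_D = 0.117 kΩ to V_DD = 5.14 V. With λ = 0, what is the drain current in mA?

I_D = 13.3 mA

V_GS = V_G = 2.9 V, so V_ov = 2.9 − 0.6 = 2.3 V.
Assume saturation: I_D = ½ k_n V_ov² = 0.5 × 5.04 × 2.3² = 13.3 mA, giving V_DS = V_DD − I_D R_D = 5.14 − 13.3 × 0.117 = 3.58 V.
V_DS = 3.58 V ≥ V_ov = 2.3 V, confirming saturation.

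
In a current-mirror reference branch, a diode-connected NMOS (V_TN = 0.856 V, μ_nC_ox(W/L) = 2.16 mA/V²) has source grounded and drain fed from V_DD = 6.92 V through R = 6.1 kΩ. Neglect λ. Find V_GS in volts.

V_GS = 1.74 V

With gate tied to drain, V_GS = V_DS ≥ V_GS − V_TN, so the device is in saturation.
KCL at the drain: ½ k_n (V_GS − V_TN)² = (V_DD − V_GS)/R.
Let x = V_GS − 0.856. Then 6.59 x² + x − 6.064 = 0, giving x = 0.887 V (positive root), so V_GS = 1.74 V.
I_D = (V_DD − V_GS)/R = (6.92 − 1.74) / 6.1 = 0.849 mA.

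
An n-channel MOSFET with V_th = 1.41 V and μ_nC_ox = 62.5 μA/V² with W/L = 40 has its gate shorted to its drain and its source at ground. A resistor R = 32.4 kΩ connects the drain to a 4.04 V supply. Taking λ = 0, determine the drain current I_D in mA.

With gate tied to drain, V_GS = V_DS ≥ V_GS − V_th, so the device is in saturation.
k_n = μ_nC_ox · (W/L) = 2.5 mA/V².
KCL at the drain: ½ k_n (V_GS − V_th)² = (V_DD − V_GS)/R.
Let x = V_GS − 1.41. Then 40.5 x² + x − 2.63 = 0, giving x = 0.243 V (positive root), so V_GS = 1.65 V.
I_D = (V_DD − V_GS)/R = (4.04 − 1.65) / 32.4 = 0.0737 mA.

I_D = 0.0737 mA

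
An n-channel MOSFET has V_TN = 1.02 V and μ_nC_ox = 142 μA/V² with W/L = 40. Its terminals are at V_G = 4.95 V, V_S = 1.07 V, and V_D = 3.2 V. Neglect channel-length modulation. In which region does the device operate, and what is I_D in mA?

Triode; I_D = 21.7 mA

V_GS = V_G − V_S = 4.95 − 1.07 = 3.88 V; V_DS = V_D − V_S = 3.2 − 1.07 = 2.13 V.
k_n = μ_nC_ox · (W/L) = 5.68 mA/V².
V_ov = V_GS − V_TN = 3.88 − 1.02 = 2.86 V.
Since V_DS = 2.13 V < V_ov = 2.86 V, the device is in the triode region.
I_D = k_n [V_ov · V_DS − ½ V_DS²] = 5.68 × [2.86 × 2.13 − 0.5 × 2.13²] = 21.7 mA.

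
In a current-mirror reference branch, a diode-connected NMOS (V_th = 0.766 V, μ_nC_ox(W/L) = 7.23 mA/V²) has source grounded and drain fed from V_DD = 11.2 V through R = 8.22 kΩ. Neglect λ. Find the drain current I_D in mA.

I_D = 1.20 mA

With gate tied to drain, V_GS = V_DS ≥ V_GS − V_th, so the device is in saturation.
KCL at the drain: ½ k_n (V_GS − V_th)² = (V_DD − V_GS)/R.
Let x = V_GS − 0.766. Then 29.7 x² + x − 10.43 = 0, giving x = 0.576 V (positive root), so V_GS = 1.34 V.
I_D = (V_DD − V_GS)/R = (11.2 − 1.34) / 8.22 = 1.2 mA.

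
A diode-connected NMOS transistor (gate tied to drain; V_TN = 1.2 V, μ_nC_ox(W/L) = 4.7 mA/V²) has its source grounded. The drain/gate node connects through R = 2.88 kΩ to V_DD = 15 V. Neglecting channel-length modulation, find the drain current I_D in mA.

I_D = 4.32 mA

With gate tied to drain, V_GS = V_DS ≥ V_GS − V_TN, so the device is in saturation.
KCL at the drain: ½ k_n (V_GS − V_TN)² = (V_DD − V_GS)/R.
Let x = V_GS − 1.2. Then 6.77 x² + x − 13.8 = 0, giving x = 1.36 V (positive root), so V_GS = 2.56 V.
I_D = (V_DD − V_GS)/R = (15 − 2.56) / 2.88 = 4.32 mA.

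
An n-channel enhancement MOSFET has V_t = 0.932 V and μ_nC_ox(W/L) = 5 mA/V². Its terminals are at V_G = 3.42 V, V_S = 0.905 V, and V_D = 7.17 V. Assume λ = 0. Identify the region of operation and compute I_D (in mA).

V_GS = V_G − V_S = 3.42 − 0.905 = 2.51 V; V_DS = V_D − V_S = 7.17 − 0.905 = 6.26 V.
V_ov = V_GS − V_t = 2.51 − 0.932 = 1.58 V.
Since V_DS = 6.26 V ≥ V_ov = 1.58 V, the device is in saturation.
I_D = ½ k_n V_ov² = 0.5 × 5 × 1.58² = 6.26 mA.

Saturation; I_D = 6.26 mA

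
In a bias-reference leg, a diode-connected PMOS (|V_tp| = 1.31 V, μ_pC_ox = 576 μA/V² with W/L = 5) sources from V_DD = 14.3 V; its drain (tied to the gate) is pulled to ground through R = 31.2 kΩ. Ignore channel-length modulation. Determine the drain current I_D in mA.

With gate tied to drain, V_SG = V_SD ≥ V_SG − |V_tp|, so the device is in saturation.
k_p = μ_pC_ox · (W/L) = 2.88 mA/V².
KCL at the drain: ½ k_p (V_SG − |V_tp|)² = (V_DD − V_SG)/R.
Let x = V_SG − 1.31. Then 44.9 x² + x − 12.99 = 0, giving x = 0.527 V (positive root), so V_SG = 1.84 V.
I_D = (V_DD − V_SG)/R = (14.3 − 1.84) / 31.2 = 0.399 mA.

I_D = 0.399 mA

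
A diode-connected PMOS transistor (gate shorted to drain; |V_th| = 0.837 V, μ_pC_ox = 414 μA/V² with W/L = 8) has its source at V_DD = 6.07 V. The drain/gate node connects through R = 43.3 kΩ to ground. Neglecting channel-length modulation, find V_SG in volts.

V_SG = 1.10 V

With gate tied to drain, V_SG = V_SD ≥ V_SG − |V_th|, so the device is in saturation.
k_p = μ_pC_ox · (W/L) = 3.312 mA/V².
KCL at the drain: ½ k_p (V_SG − |V_th|)² = (V_DD − V_SG)/R.
Let x = V_SG − 0.837. Then 71.7 x² + x − 5.233 = 0, giving x = 0.263 V (positive root), so V_SG = 1.1 V.
I_D = (V_DD − V_SG)/R = (6.07 − 1.1) / 43.3 = 0.115 mA.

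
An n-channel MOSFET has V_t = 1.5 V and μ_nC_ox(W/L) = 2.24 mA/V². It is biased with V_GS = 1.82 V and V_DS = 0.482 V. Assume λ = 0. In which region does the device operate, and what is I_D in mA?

Saturation; I_D = 0.115 mA

V_ov = V_GS − V_t = 1.82 − 1.5 = 0.32 V.
Since V_DS = 0.482 V ≥ V_ov = 0.32 V, the device is in saturation.
I_D = ½ k_n V_ov² = 0.5 × 2.24 × 0.32² = 0.115 mA.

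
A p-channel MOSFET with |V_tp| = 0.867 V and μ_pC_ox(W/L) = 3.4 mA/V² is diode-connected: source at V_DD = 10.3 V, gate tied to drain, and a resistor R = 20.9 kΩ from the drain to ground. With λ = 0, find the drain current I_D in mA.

I_D = 0.427 mA

With gate tied to drain, V_SG = V_SD ≥ V_SG − |V_tp|, so the device is in saturation.
KCL at the drain: ½ k_p (V_SG − |V_tp|)² = (V_DD − V_SG)/R.
Let x = V_SG − 0.867. Then 35.5 x² + x − 9.433 = 0, giving x = 0.501 V (positive root), so V_SG = 1.37 V.
I_D = (V_DD − V_SG)/R = (10.3 − 1.37) / 20.9 = 0.427 mA.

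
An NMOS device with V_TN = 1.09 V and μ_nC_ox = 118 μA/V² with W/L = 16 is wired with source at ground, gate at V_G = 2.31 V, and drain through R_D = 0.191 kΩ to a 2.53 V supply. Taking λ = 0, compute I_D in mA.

I_D = 1.41 mA

V_GS = V_G = 2.31 V, so V_ov = 2.31 − 1.09 = 1.22 V.
k_n = μ_nC_ox · (W/L) = 1.888 mA/V².
Assume saturation: I_D = ½ k_n V_ov² = 0.5 × 1.888 × 1.22² = 1.41 mA, giving V_DS = V_DD − I_D R_D = 2.53 − 1.41 × 0.191 = 2.26 V.
V_DS = 2.26 V ≥ V_ov = 1.22 V, confirming saturation.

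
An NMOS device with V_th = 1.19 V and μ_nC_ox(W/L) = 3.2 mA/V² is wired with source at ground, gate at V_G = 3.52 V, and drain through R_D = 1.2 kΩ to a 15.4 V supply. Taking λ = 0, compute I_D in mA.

I_D = 8.69 mA

V_GS = V_G = 3.52 V, so V_ov = 3.52 − 1.19 = 2.33 V.
Assume saturation: I_D = ½ k_n V_ov² = 0.5 × 3.2 × 2.33² = 8.69 mA, giving V_DS = V_DD − I_D R_D = 15.4 − 8.69 × 1.2 = 4.98 V.
V_DS = 4.98 V ≥ V_ov = 2.33 V, confirming saturation.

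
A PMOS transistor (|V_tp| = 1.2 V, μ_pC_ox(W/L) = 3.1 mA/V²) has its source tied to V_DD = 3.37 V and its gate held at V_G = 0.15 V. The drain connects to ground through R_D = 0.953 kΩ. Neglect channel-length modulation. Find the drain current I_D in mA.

I_D = 2.96 mA

V_SG = V_DD − V_G = 3.37 − 0.15 = 3.22 V, so V_ov = 3.22 − 1.2 = 2.02 V.
Assume saturation: I_D = ½ k_p V_ov² = 0.5 × 3.1 × 2.02² = 6.32 mA, giving V_SD = V_DD − I_D R_D = 3.37 − 6.32 × 0.953 = -2.66 V.
But -2.66 V < V_ov = 2.02 V, so the device is actually in triode.
In triode I_D = k_p[V_ov V_SD − ½ V_SD²] and I_D = (V_DD − V_SD)/R_D. Equating: 1.48 V_SD² − 6.968 V_SD + 3.37 = 0, giving V_SD = 0.547 V (the root below V_ov).
I_D = (3.37 − 0.547) / 0.953 = 2.96 mA.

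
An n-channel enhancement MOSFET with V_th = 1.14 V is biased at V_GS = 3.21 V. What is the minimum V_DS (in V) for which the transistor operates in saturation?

The boundary between triode and saturation is V_DS = V_GS − V_th = V_ov.
V_ov = 3.21 − 1.14 = 2.07 V.

V_DS,sat = 2.07 V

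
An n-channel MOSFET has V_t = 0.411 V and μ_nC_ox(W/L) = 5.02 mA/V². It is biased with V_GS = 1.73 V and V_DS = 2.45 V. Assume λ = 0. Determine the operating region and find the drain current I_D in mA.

V_ov = V_GS − V_t = 1.73 − 0.411 = 1.32 V.
Since V_DS = 2.45 V ≥ V_ov = 1.32 V, the device is in saturation.
I_D = ½ k_n V_ov² = 0.5 × 5.02 × 1.32² = 4.37 mA.

Saturation; I_D = 4.37 mA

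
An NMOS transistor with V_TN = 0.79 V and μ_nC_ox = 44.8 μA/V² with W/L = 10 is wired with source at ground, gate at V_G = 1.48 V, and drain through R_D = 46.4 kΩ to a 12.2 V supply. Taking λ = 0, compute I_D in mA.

V_GS = V_G = 1.48 V, so V_ov = 1.48 − 0.79 = 0.69 V.
k_n = μ_nC_ox · (W/L) = 0.448 mA/V².
Assume saturation: I_D = ½ k_n V_ov² = 0.5 × 0.448 × 0.69² = 0.107 mA, giving V_DS = V_DD − I_D R_D = 12.2 − 0.107 × 46.4 = 7.25 V.
V_DS = 7.25 V ≥ V_ov = 0.69 V, confirming saturation.

I_D = 0.107 mA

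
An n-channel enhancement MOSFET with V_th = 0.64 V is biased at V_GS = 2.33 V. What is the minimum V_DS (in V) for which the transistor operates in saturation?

V_DS,sat = 1.69 V

The boundary between triode and saturation is V_DS = V_GS − V_th = V_ov.
V_ov = 2.33 − 0.64 = 1.69 V.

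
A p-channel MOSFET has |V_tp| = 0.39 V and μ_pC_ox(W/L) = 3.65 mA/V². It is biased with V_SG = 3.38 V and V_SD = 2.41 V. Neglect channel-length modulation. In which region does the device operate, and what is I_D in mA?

V_ov = V_SG − |V_tp| = 3.38 − 0.39 = 2.99 V.
Since V_SD = 2.41 V < V_ov = 2.99 V, the device is in the triode region.
I_D = k_p [V_ov · V_SD − ½ V_SD²] = 3.65 × [2.99 × 2.41 − 0.5 × 2.41²] = 15.7 mA.

Triode; I_D = 15.7 mA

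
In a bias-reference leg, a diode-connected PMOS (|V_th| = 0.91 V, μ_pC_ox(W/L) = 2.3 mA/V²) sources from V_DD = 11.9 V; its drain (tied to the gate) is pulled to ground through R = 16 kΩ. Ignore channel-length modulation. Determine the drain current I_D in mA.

I_D = 0.640 mA

With gate tied to drain, V_SG = V_SD ≥ V_SG − |V_th|, so the device is in saturation.
KCL at the drain: ½ k_p (V_SG − |V_th|)² = (V_DD − V_SG)/R.
Let x = V_SG − 0.91. Then 18.4 x² + x − 10.99 = 0, giving x = 0.746 V (positive root), so V_SG = 1.66 V.
I_D = (V_DD − V_SG)/R = (11.9 − 1.66) / 16 = 0.64 mA.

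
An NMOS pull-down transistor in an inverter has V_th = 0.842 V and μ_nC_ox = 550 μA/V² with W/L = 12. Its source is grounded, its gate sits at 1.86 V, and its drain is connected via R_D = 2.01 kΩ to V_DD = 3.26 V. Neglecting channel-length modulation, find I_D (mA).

I_D = 1.50 mA

V_GS = V_G = 1.86 V, so V_ov = 1.86 − 0.842 = 1.02 V.
k_n = μ_nC_ox · (W/L) = 6.6 mA/V².
Assume saturation: I_D = ½ k_n V_ov² = 0.5 × 6.6 × 1.02² = 3.42 mA, giving V_DS = V_DD − I_D R_D = 3.26 − 3.42 × 2.01 = -3.61 V.
But -3.61 V < V_ov = 1.02 V, so the device is actually in triode.
In triode I_D = k_n[V_ov V_DS − ½ V_DS²] and I_D = (V_DD − V_DS)/R_D. Equating: 6.63 V_DS² − 14.5 V_DS + 3.26 = 0, giving V_DS = 0.254 V (the root below V_ov).
I_D = (3.26 − 0.254) / 2.01 = 1.5 mA.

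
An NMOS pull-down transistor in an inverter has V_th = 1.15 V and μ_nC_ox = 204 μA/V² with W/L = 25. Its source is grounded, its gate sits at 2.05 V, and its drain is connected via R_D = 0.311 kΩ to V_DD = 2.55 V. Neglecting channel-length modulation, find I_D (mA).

I_D = 2.07 mA

V_GS = V_G = 2.05 V, so V_ov = 2.05 − 1.15 = 0.9 V.
k_n = μ_nC_ox · (W/L) = 5.1 mA/V².
Assume saturation: I_D = ½ k_n V_ov² = 0.5 × 5.1 × 0.9² = 2.07 mA, giving V_DS = V_DD − I_D R_D = 2.55 − 2.07 × 0.311 = 1.91 V.
V_DS = 1.91 V ≥ V_ov = 0.9 V, confirming saturation.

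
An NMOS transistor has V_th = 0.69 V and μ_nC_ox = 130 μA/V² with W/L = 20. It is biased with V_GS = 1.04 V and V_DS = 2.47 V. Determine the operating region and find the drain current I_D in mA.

k_n = μ_nC_ox · (W/L) = 2.6 mA/V².
V_ov = V_GS − V_th = 1.04 − 0.69 = 0.35 V.
Since V_DS = 2.47 V ≥ V_ov = 0.35 V, the device is in saturation.
I_D = ½ k_n V_ov² = 0.5 × 2.6 × 0.35² = 0.159 mA.

Saturation; I_D = 0.159 mA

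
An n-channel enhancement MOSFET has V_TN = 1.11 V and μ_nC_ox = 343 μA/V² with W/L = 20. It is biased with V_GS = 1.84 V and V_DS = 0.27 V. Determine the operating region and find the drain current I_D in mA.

k_n = μ_nC_ox · (W/L) = 6.86 mA/V².
V_ov = V_GS − V_TN = 1.84 − 1.11 = 0.73 V.
Since V_DS = 0.27 V < V_ov = 0.73 V, the device is in the triode region.
I_D = k_n [V_ov · V_DS − ½ V_DS²] = 6.86 × [0.73 × 0.27 − 0.5 × 0.27²] = 1.1 mA.

Triode; I_D = 1.10 mA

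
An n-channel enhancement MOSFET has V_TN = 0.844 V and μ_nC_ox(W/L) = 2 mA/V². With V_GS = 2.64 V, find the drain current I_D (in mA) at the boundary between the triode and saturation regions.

At the boundary V_DS = V_ov = V_GS − V_TN = 2.64 − 0.844 = 1.8 V.
I_D = ½ k_n V_ov² = 0.5 × 2 × 1.8² = 3.23 mA.

I_D = 3.23 mA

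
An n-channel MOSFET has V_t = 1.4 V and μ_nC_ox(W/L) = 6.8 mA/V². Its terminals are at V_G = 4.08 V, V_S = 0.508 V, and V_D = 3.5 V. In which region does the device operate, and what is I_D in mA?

V_GS = V_G − V_S = 4.08 − 0.508 = 3.57 V; V_DS = V_D − V_S = 3.5 − 0.508 = 2.99 V.
V_ov = V_GS − V_t = 3.57 − 1.4 = 2.17 V.
Since V_DS = 2.99 V ≥ V_ov = 2.17 V, the device is in saturation.
I_D = ½ k_n V_ov² = 0.5 × 6.8 × 2.17² = 16 mA.

Saturation; I_D = 16.0 mA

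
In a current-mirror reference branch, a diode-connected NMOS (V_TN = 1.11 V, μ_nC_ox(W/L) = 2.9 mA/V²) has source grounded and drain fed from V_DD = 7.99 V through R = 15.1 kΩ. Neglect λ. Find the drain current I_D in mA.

I_D = 0.420 mA

With gate tied to drain, V_GS = V_DS ≥ V_GS − V_TN, so the device is in saturation.
KCL at the drain: ½ k_n (V_GS − V_TN)² = (V_DD − V_GS)/R.
Let x = V_GS − 1.11. Then 21.9 x² + x − 6.88 = 0, giving x = 0.538 V (positive root), so V_GS = 1.65 V.
I_D = (V_DD − V_GS)/R = (7.99 − 1.65) / 15.1 = 0.42 mA.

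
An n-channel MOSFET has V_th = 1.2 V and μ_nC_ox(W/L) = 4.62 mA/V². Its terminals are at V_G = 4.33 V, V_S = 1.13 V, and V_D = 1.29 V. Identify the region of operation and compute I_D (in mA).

Triode; I_D = 1.42 mA

V_GS = V_G − V_S = 4.33 − 1.13 = 3.2 V; V_DS = V_D − V_S = 1.29 − 1.13 = 0.16 V.
V_ov = V_GS − V_th = 3.2 − 1.2 = 2 V.
Since V_DS = 0.16 V < V_ov = 2 V, the device is in the triode region.
I_D = k_n [V_ov · V_DS − ½ V_DS²] = 4.62 × [2 × 0.16 − 0.5 × 0.16²] = 1.42 mA.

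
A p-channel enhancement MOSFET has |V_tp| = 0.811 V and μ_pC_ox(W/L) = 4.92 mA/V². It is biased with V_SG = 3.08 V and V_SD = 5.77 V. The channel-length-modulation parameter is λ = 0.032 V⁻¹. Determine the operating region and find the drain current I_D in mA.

Saturation; I_D = 15.0 mA

V_ov = V_SG − |V_tp| = 3.08 − 0.811 = 2.27 V.
Since V_SD = 5.77 V ≥ V_ov = 2.27 V, the device is in saturation.
I_D = ½ k_p V_ov² (1 + λ V_SD) = 0.5 × 4.92 × 2.27² × (1 + 0.032 × 5.77) = 15 mA.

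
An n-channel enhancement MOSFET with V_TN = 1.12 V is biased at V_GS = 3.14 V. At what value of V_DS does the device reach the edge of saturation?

V_DS,sat = 2.02 V

The boundary between triode and saturation is V_DS = V_GS − V_TN = V_ov.
V_ov = 3.14 − 1.12 = 2.02 V.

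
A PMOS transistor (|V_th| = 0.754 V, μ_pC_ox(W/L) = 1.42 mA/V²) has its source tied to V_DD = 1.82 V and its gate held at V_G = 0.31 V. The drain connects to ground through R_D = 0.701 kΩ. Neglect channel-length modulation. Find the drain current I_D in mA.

V_SG = V_DD − V_G = 1.82 − 0.31 = 1.51 V, so V_ov = 1.51 − 0.754 = 0.756 V.
Assume saturation: I_D = ½ k_p V_ov² = 0.5 × 1.42 × 0.756² = 0.406 mA, giving V_SD = V_DD − I_D R_D = 1.82 − 0.406 × 0.701 = 1.54 V.
V_SD = 1.54 V ≥ V_ov = 0.756 V, confirming saturation.

I_D = 0.406 mA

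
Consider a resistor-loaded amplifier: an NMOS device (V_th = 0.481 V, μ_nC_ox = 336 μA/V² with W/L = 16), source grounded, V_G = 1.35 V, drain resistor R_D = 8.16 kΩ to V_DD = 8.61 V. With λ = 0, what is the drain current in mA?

V_GS = V_G = 1.35 V, so V_ov = 1.35 − 0.481 = 0.869 V.
k_n = μ_nC_ox · (W/L) = 5.376 mA/V².
Assume saturation: I_D = ½ k_n V_ov² = 0.5 × 5.376 × 0.869² = 2.03 mA, giving V_DS = V_DD − I_D R_D = 8.61 − 2.03 × 8.16 = -7.95 V.
But -7.95 V < V_ov = 0.869 V, so the device is actually in triode.
In triode I_D = k_n[V_ov V_DS − ½ V_DS²] and I_D = (V_DD − V_DS)/R_D. Equating: 21.9 V_DS² − 39.12 V_DS + 8.61 = 0, giving V_DS = 0.257 V (the root below V_ov).
I_D = (8.61 − 0.257) / 8.16 = 1.02 mA.

I_D = 1.02 mA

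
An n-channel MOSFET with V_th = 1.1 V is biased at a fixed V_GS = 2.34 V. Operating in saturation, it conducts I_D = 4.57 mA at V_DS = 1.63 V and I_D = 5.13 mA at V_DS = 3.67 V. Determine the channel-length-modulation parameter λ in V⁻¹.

λ = 0.0666 V⁻¹

With V_GS fixed, I_D ∝ (1 + λ V_DS) in saturation, so I_D2/I_D1 = (1 + λ V_DS2)/(1 + λ V_DS1).
5.13/4.57 = 1.123 = (1 + 3.67 λ)/(1 + 1.63 λ).
Solving: λ (I_D1 V_DS2 − I_D2 V_DS1) = I_D2 − I_D1, so λ = (5.13 − 4.57) / (4.57 × 3.67 − 5.13 × 1.63) = 0.56 / 8.41 = 0.0666 V⁻¹.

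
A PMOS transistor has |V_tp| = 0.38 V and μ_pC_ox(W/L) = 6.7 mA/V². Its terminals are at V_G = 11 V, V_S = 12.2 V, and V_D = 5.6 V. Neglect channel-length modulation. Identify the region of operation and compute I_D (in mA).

V_SG = V_S − V_G = 12.2 − 11 = 1.2 V; V_SD = V_S − V_D = 12.2 − 5.6 = 6.6 V.
V_ov = V_SG − |V_tp| = 1.2 − 0.38 = 0.82 V.
Since V_SD = 6.6 V ≥ V_ov = 0.82 V, the device is in saturation.
I_D = ½ k_p V_ov² = 0.5 × 6.7 × 0.82² = 2.25 mA.

Saturation; I_D = 2.25 mA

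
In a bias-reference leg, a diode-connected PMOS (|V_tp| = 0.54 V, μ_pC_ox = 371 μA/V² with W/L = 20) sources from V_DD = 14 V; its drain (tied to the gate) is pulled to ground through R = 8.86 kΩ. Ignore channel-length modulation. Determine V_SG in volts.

With gate tied to drain, V_SG = V_SD ≥ V_SG − |V_tp|, so the device is in saturation.
k_p = μ_pC_ox · (W/L) = 7.42 mA/V².
KCL at the drain: ½ k_p (V_SG − |V_tp|)² = (V_DD − V_SG)/R.
Let x = V_SG − 0.54. Then 32.9 x² + x − 13.46 = 0, giving x = 0.625 V (positive root), so V_SG = 1.16 V.
I_D = (V_DD − V_SG)/R = (14 − 1.16) / 8.86 = 1.45 mA.

V_SG = 1.16 V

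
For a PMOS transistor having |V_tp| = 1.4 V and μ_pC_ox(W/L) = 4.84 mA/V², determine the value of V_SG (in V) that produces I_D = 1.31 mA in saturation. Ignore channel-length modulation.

V_SG = 2.14 V

In saturation I_D = ½ k_p (V_SG − |V_tp|)², so V_SG − |V_tp| = √(2 I_D / k_p) = √(2 × 1.31 / 4.84) = 0.736 V.
V_SG = 1.4 + 0.736 = 2.14 V.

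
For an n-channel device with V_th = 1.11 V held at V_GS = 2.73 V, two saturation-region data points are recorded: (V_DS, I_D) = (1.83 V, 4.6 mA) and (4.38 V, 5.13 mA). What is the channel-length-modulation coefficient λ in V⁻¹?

λ = 0.0493 V⁻¹

With V_GS fixed, I_D ∝ (1 + λ V_DS) in saturation, so I_D2/I_D1 = (1 + λ V_DS2)/(1 + λ V_DS1).
5.13/4.6 = 1.115 = (1 + 4.38 λ)/(1 + 1.83 λ).
Solving: λ (I_D1 V_DS2 − I_D2 V_DS1) = I_D2 − I_D1, so λ = (5.13 − 4.6) / (4.6 × 4.38 − 5.13 × 1.83) = 0.53 / 10.8 = 0.0493 V⁻¹.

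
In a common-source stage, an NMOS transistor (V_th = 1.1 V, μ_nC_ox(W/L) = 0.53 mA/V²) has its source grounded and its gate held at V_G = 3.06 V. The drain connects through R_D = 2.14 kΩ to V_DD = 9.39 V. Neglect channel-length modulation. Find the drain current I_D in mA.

V_GS = V_G = 3.06 V, so V_ov = 3.06 − 1.1 = 1.96 V.
Assume saturation: I_D = ½ k_n V_ov² = 0.5 × 0.53 × 1.96² = 1.02 mA, giving V_DS = V_DD − I_D R_D = 9.39 − 1.02 × 2.14 = 7.21 V.
V_DS = 7.21 V ≥ V_ov = 1.96 V, confirming saturation.

I_D = 1.02 mA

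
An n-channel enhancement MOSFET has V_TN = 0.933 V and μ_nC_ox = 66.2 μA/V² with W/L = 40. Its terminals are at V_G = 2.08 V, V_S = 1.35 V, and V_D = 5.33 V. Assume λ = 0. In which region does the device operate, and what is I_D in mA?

Cutoff; I_D = 0 mA

V_GS = V_G − V_S = 2.08 − 1.35 = 0.73 V; V_DS = V_D − V_S = 5.33 − 1.35 = 3.98 V.
V_GS = 0.73 V < V_TN = 0.933 V, so the transistor is in cutoff.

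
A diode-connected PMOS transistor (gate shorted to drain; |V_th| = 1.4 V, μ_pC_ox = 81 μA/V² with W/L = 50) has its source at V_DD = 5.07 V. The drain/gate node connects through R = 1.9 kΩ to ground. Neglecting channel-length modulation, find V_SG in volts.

With gate tied to drain, V_SG = V_SD ≥ V_SG − |V_th|, so the device is in saturation.
k_p = μ_pC_ox · (W/L) = 4.05 mA/V².
KCL at the drain: ½ k_p (V_SG − |V_th|)² = (V_DD − V_SG)/R.
Let x = V_SG − 1.4. Then 3.85 x² + x − 3.67 = 0, giving x = 0.855 V (positive root), so V_SG = 2.26 V.
I_D = (V_DD − V_SG)/R = (5.07 − 2.26) / 1.9 = 1.48 mA.

V_SG = 2.26 V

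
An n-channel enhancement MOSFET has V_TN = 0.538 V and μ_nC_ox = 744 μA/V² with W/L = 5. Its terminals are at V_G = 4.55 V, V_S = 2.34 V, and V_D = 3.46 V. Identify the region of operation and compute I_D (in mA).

V_GS = V_G − V_S = 4.55 − 2.34 = 2.21 V; V_DS = V_D − V_S = 3.46 − 2.34 = 1.12 V.
k_n = μ_nC_ox · (W/L) = 3.72 mA/V².
V_ov = V_GS − V_TN = 2.21 − 0.538 = 1.67 V.
Since V_DS = 1.12 V < V_ov = 1.67 V, the device is in the triode region.
I_D = k_n [V_ov · V_DS − ½ V_DS²] = 3.72 × [1.67 × 1.12 − 0.5 × 1.12²] = 4.63 mA.

Triode; I_D = 4.63 mA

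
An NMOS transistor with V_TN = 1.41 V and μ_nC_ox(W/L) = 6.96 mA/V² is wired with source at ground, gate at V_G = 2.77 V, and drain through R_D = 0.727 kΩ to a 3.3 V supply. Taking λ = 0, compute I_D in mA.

I_D = 3.85 mA

V_GS = V_G = 2.77 V, so V_ov = 2.77 − 1.41 = 1.36 V.
Assume saturation: I_D = ½ k_n V_ov² = 0.5 × 6.96 × 1.36² = 6.44 mA, giving V_DS = V_DD − I_D R_D = 3.3 − 6.44 × 0.727 = -1.38 V.
But -1.38 V < V_ov = 1.36 V, so the device is actually in triode.
In triode I_D = k_n[V_ov V_DS − ½ V_DS²] and I_D = (V_DD − V_DS)/R_D. Equating: 2.53 V_DS² − 7.881 V_DS + 3.3 = 0, giving V_DS = 0.498 V (the root below V_ov).
I_D = (3.3 − 0.498) / 0.727 = 3.85 mA.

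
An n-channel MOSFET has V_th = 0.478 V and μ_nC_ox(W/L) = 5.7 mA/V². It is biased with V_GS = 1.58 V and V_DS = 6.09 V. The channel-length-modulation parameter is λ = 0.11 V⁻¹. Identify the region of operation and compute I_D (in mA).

Saturation; I_D = 5.78 mA

V_ov = V_GS − V_th = 1.58 − 0.478 = 1.1 V.
Since V_DS = 6.09 V ≥ V_ov = 1.1 V, the device is in saturation.
I_D = ½ k_n V_ov² (1 + λ V_DS) = 0.5 × 5.7 × 1.1² × (1 + 0.11 × 6.09) = 5.78 mA.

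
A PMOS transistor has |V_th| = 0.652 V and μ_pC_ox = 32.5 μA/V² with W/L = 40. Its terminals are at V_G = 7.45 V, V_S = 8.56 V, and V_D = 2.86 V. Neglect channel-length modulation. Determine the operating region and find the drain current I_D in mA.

V_SG = V_S − V_G = 8.56 − 7.45 = 1.11 V; V_SD = V_S − V_D = 8.56 − 2.86 = 5.7 V.
k_p = μ_pC_ox · (W/L) = 1.3 mA/V².
V_ov = V_SG − |V_th| = 1.11 − 0.652 = 0.458 V.
Since V_SD = 5.7 V ≥ V_ov = 0.458 V, the device is in saturation.
I_D = ½ k_p V_ov² = 0.5 × 1.3 × 0.458² = 0.136 mA.

Saturation; I_D = 0.136 mA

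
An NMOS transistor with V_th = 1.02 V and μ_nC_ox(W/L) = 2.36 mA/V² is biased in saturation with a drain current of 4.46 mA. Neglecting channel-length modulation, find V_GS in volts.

V_GS = 2.96 V

In saturation I_D = ½ k_n (V_GS − V_th)², so V_GS − V_th = √(2 I_D / k_n) = √(2 × 4.46 / 2.36) = 1.94 V.
V_GS = 1.02 + 1.94 = 2.96 V.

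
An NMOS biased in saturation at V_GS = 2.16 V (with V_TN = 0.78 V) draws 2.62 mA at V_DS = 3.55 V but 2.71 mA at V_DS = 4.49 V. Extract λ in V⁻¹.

With V_GS fixed, I_D ∝ (1 + λ V_DS) in saturation, so I_D2/I_D1 = (1 + λ V_DS2)/(1 + λ V_DS1).
2.71/2.62 = 1.034 = (1 + 4.49 λ)/(1 + 3.55 λ).
Solving: λ (I_D1 V_DS2 − I_D2 V_DS1) = I_D2 − I_D1, so λ = (2.71 − 2.62) / (2.62 × 4.49 − 2.71 × 3.55) = 0.09 / 2.14 = 0.042 V⁻¹.

λ = 0.0420 V⁻¹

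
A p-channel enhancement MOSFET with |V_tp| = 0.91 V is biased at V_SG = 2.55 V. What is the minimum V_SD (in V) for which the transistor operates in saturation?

The boundary between triode and saturation is V_SD = V_SG − |V_tp| = V_ov.
V_ov = 2.55 − 0.91 = 1.64 V.

V_SD,sat = 1.64 V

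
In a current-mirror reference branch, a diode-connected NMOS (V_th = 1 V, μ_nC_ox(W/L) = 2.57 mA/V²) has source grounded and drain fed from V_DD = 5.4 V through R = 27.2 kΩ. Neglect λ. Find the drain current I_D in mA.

I_D = 0.149 mA

With gate tied to drain, V_GS = V_DS ≥ V_GS − V_th, so the device is in saturation.
KCL at the drain: ½ k_n (V_GS − V_th)² = (V_DD − V_GS)/R.
Let x = V_GS − 1. Then 35 x² + x − 4.4 = 0, giving x = 0.341 V (positive root), so V_GS = 1.34 V.
I_D = (V_DD − V_GS)/R = (5.4 − 1.34) / 27.2 = 0.149 mA.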